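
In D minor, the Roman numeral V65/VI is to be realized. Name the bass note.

A

The applied chord V65/VI is rooted on F: F-A-C-Eb.
The figure 65 means first inversion — the third is in the bass.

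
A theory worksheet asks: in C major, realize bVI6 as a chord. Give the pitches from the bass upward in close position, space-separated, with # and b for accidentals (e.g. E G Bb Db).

C Eb Ab

bVI6 is a major triad on the lowered sixth degree, borrowed from the parallel minor. In C major that root is Ab.
So the chord is Ab-C-Eb.
With the 6 figure the chord is in first inversion; from the bass C upward in close position it reads C-Eb-Ab.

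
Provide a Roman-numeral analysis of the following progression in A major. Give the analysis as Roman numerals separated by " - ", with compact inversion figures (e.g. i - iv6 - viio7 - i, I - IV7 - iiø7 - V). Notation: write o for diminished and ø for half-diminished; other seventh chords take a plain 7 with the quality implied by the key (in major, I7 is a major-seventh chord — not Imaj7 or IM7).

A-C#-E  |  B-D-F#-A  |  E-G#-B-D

I - ii7 - V7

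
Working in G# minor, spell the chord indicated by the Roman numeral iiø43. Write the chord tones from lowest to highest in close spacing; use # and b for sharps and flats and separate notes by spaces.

In G# minor, the second degree is A#, and the diatonic chord built there is a half-diminished seventh chord.
That chord is spelled A#-C#-E-G#.
The figured bass 43 indicates second inversion, placing the fifth (E) in the bass: E-G#-A#-C#.

E G# A# C#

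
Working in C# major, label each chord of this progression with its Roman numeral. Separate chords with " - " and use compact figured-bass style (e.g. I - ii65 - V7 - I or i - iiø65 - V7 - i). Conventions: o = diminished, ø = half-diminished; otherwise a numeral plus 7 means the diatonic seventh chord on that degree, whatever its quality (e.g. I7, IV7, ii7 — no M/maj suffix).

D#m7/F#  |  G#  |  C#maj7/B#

D#m7/F#: minor seventh chord on D# = scale degree 2 → ii65.
G# has root G#, degree 5 in C# major, so V.
C#maj7/B#: root C# is the tonic; major seventh chord there is I42.

ii65 - V - I42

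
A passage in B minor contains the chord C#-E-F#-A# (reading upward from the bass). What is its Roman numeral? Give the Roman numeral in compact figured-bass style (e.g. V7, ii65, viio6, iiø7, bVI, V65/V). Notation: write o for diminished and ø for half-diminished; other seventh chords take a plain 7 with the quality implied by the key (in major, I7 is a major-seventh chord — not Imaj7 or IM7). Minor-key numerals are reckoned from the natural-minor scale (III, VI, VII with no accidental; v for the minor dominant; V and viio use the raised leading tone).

Stacked in thirds the chord is F#-A#-C#-E: a dominant seventh chord on F#.
In B minor, F# is the dominant; the diatonic dominant seventh chord there is V7.
With C# in the bass the chord is in second inversion, so the figured bass is 43.

V43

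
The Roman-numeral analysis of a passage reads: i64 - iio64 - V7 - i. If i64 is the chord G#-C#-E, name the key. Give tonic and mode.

The anchor chord is a minor triad on C#, labeled i64.
If C# is scale degree 1 and the mode makes that degree carry a minor triad, the tonic is C# and the mode is minor.

C# minor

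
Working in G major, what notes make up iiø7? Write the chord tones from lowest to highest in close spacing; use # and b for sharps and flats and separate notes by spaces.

iiø7 is the half-diminished supertonic seventh, borrowed from the parallel minor. In G major that root is A.
So the chord is A-C-Eb-G, a half-diminished seventh chord.

A C Eb G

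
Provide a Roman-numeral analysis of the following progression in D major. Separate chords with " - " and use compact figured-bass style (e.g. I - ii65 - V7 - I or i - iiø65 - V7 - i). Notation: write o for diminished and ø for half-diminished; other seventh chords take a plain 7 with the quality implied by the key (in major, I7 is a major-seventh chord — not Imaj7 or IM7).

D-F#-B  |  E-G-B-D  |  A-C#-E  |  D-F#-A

D-F#-B has root B, degree 6 in D major, so vi6.
E-G-B-D: minor seventh chord on E = scale degree 2 → ii7.
A-C#-E: root A is the dominant; major triad there is V.
D-F#-A has root D, degree 1 in D major, so I.

vi6 - ii7 - V - I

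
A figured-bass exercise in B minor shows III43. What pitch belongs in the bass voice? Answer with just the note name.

A

III in B minor has root D; the chord is D-F#-A-C#.
The figure 43 means second inversion — the fifth is in the bass.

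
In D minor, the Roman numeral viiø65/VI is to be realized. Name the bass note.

The applied chord viiø65/VI is rooted on A: A-C-Eb-G.
The figure 65 means first inversion — the third is in the bass.

C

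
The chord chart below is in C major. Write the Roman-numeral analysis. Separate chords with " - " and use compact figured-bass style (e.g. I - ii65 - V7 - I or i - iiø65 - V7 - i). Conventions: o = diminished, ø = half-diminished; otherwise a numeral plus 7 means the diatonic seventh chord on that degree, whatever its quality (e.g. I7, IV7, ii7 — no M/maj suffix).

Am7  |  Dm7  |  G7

vi7 - ii7 - V7

Am7: root A is the submediant; minor seventh chord there is vi7.
Dm7: root D is the supertonic; minor seventh chord there is ii7.
G7: root G is the dominant; dominant seventh chord there is V7.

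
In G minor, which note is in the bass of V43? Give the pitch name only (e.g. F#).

V in G minor has root D; the chord is D-F#-A-C.
The figure 43 means second inversion — the fifth is in the bass.

A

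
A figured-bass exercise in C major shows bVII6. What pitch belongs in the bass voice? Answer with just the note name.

D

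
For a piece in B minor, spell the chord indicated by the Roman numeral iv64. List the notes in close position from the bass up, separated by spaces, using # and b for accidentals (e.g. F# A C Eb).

The numeral's case and figure indicate a minor triad. In B minor its root, scale degree 4, is E.
That chord is spelled E-G-B.
The figured bass 64 indicates second inversion, placing the fifth (B) in the bass: B-E-G.

B E G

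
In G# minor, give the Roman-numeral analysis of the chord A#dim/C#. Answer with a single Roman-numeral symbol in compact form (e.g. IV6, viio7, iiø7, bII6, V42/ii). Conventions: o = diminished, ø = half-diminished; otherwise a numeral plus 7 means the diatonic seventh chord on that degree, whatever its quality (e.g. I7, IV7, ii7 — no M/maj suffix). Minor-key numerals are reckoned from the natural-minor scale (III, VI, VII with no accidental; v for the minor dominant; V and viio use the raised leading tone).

iio6

The pitches A#-C#-E form a diminished triad rooted on A#.
A# is scale degree 2 in G# minor, and a diminished triad on that degree is written iio.
With C# in the bass the chord is in first inversion, so the figured bass is 6.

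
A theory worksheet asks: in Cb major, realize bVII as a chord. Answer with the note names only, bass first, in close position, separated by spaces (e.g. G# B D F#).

bVII is a major triad on the lowered seventh degree (the subtonic), borrowed from the parallel minor. In Cb major that root is Bbb.
So the chord is Bbb-Db-Fb, a major triad.

Bbb Db Fb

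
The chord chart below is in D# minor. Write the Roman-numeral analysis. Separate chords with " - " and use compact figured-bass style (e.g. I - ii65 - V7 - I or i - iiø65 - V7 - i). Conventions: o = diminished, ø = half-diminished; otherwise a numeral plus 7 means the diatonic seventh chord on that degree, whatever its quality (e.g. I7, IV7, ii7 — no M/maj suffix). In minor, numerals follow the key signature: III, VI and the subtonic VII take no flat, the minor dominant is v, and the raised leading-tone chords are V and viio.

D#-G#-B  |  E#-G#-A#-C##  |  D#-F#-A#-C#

iv64 - V43 - i7

D#-G#-B: root G# is the subdominant; minor triad there is iv64.
E#-G#-A#-C##: root A# is the dominant; dominant seventh chord there is V43.
D#-F#-A#-C#: minor seventh chord on D# = scale degree 1 → i7.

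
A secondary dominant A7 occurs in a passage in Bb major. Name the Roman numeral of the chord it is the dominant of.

iii

The chord is a dominant seventh chord on A.
A dominant resolves down a perfect fifth: A → D. In Bb major, D is scale degree 3, i.e. iii.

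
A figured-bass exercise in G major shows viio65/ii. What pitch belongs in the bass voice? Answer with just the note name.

B

The applied chord viio65/ii is rooted on G#: G#-B-D-F.
The figure 65 means first inversion — the third is in the bass.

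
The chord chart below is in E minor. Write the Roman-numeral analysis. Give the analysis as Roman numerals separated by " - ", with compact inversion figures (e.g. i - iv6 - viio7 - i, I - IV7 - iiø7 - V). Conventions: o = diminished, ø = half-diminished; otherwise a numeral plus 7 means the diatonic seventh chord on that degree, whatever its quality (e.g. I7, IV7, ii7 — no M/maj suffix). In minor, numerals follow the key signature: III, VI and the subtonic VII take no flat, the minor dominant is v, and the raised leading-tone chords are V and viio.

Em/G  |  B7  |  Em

i6 - V7 - i

Em/G has root E, degree 1 in E minor, so i6.
B7 has root B, degree 5 in E minor, so V7.
Em: root E is the tonic; minor triad there is i.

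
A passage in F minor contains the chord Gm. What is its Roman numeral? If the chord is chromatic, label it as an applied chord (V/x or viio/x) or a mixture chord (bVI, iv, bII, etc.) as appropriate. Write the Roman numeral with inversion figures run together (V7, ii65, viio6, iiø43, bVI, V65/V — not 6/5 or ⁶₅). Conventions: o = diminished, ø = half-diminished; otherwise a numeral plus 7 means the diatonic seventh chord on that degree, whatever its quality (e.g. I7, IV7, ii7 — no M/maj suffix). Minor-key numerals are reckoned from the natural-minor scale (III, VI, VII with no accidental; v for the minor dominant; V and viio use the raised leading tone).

The pitches G-Bb-D form a minor triad rooted on G.
G is the second degree of F minor. This is the minor supertonic, borrowed from the parallel major (the Dorian ii).

ii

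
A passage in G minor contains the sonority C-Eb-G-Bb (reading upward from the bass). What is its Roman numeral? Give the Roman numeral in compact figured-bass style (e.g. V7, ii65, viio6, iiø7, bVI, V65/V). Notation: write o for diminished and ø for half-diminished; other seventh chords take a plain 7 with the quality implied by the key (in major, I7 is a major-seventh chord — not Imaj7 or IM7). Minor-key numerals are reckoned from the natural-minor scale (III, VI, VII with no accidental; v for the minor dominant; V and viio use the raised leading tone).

iv7

The pitches C-Eb-G-Bb form a minor seventh chord rooted on C.
C is scale degree 4 in G minor, and a minor seventh chord on that degree is written iv7.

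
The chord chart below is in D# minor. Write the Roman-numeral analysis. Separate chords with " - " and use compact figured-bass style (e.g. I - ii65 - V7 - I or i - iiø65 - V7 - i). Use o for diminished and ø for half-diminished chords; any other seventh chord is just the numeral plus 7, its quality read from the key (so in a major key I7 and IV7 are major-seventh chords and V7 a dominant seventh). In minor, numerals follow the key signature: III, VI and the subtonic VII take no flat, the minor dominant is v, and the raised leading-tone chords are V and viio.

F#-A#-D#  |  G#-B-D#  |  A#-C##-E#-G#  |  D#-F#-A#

F#-A#-D#: minor triad on D# = scale degree 1 → i6.
G#-B-D#: root G# is the subdominant; minor triad there is iv.
A#-C##-E#-G#: dominant seventh chord on A# = scale degree 5 → V7.
D#-F#-A#: root D# is the tonic; minor triad there is i.

i6 - iv - V7 - i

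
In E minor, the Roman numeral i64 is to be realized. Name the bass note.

i in E minor has root E; the chord is E-G-B.
The figure 64 means second inversion — the fifth is in the bass.

B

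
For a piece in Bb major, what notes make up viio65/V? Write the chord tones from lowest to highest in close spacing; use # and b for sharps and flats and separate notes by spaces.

G Bb Db E

viio65/V is a secondary leading-tone chord. The target V is F in Bb major; the applied chord is rooted a semitone below, on E.
Building a fully diminished seventh chord on E gives E-G-Bb-Db.
The figured bass 65 indicates first inversion, placing the third (G) in the bass: G-Bb-Db-E.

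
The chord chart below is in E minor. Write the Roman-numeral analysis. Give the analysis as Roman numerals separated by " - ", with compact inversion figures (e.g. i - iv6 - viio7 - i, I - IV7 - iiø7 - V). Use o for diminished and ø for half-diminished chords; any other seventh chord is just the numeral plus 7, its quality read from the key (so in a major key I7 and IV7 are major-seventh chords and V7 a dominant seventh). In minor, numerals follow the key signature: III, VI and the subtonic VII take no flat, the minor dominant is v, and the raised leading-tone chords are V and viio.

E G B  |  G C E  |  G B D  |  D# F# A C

i - VI64 - III - viio7

E-G-B: minor triad on E = scale degree 1 → i.
G-C-E: major triad on C = scale degree 6 → VI64.
G-B-D has root G, degree 3 in E minor, so III.
D#-F#-A-C: fully diminished seventh chord on D# = scale degree 7 → viio7.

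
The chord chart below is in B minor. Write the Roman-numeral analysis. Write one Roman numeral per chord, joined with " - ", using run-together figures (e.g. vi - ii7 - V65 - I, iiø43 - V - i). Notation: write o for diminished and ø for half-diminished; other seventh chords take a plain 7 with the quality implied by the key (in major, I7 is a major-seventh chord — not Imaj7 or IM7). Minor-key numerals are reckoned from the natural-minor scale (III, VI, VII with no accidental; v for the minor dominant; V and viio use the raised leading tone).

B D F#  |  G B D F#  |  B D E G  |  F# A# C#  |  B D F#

B-D-F#: root B is the tonic; minor triad there is i.
G-B-D-F#: major seventh chord on G = scale degree 6 → VI7.
B-D-E-G has root E, degree 4 in B minor, so iv43.
F#-A#-C# has root F#, degree 5 in B minor, so V.
B-D-F#: root B is the tonic; minor triad there is i.

i - VI7 - iv43 - V - i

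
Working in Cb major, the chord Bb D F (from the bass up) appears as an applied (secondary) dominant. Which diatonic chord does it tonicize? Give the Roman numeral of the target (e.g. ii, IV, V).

The chord is a major triad on Bb.
A dominant resolves down a perfect fifth: Bb → Eb. In Cb major, Eb is scale degree 3, i.e. iii.

iii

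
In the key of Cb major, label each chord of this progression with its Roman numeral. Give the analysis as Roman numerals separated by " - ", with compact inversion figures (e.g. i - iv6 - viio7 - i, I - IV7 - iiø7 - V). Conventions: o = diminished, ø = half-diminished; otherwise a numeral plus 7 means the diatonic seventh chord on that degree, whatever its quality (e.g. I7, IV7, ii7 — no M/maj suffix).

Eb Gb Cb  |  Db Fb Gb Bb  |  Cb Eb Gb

I6 - V43 - I

Eb-Gb-Cb: major triad on Cb = scale degree 1 → I6.
Db-Fb-Gb-Bb: root Gb is the dominant; dominant seventh chord there is V43.
Cb-Eb-Gb: root Cb is the tonic; major triad there is I.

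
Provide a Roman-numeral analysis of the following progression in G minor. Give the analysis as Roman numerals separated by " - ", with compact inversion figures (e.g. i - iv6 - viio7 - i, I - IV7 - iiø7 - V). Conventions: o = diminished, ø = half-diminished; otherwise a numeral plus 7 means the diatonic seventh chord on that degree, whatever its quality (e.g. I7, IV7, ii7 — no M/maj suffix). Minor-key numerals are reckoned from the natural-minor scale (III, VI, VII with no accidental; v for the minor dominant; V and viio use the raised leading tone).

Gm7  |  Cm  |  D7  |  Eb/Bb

i7 - iv - V7 - VI64

Gm7 has root G, degree 1 in G minor, so i7.
Cm: root C is the subdominant; minor triad there is iv.
D7: root D is the dominant; dominant seventh chord there is V7.
Eb/Bb: major triad on Eb = scale degree 6 → VI64.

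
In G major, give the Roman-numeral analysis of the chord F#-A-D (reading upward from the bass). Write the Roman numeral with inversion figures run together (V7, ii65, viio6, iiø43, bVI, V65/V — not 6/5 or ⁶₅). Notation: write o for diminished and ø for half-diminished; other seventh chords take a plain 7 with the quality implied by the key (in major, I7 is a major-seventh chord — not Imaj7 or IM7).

V6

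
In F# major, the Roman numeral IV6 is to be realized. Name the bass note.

D#

IV in F# major has root B; the chord is B-D#-F#.
The figure 6 means first inversion — the third is in the bass.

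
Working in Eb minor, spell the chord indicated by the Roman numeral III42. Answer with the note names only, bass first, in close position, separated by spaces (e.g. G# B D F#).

F Gb Bb Db

In Eb minor, the third degree is Gb, and the diatonic chord built there is a major seventh chord.
That chord is spelled Gb-Bb-Db-F.
With the 42 figure the chord is in third inversion; from the bass F upward in close position it reads F-Gb-Bb-Db.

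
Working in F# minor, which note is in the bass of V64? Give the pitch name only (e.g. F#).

G#

V in F# minor has root C#; the chord is C#-E#-G#.
The figure 64 means second inversion — the fifth is in the bass.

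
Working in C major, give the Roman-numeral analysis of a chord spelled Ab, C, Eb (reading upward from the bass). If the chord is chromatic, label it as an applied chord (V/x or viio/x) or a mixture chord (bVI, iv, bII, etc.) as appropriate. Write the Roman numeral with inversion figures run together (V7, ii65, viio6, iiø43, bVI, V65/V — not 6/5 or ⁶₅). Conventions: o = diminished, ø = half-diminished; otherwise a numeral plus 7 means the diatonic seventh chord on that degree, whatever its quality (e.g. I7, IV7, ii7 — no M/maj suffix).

The pitches Ab-C-Eb form a major triad rooted on Ab.
Ab is the lowered sixth degree of C major (diatonic 6 would be A). This is a major triad on the lowered sixth degree, borrowed from the parallel minor.

bVI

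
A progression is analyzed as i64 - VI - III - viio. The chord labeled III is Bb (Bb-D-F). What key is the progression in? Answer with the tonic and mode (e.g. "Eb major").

The chord Bb is a major triad rooted on Bb; its label is III.
Counting down 2 scale steps from Bb places the tonic on G; a major triad on degree 3 is diatonic only in minor.

G minor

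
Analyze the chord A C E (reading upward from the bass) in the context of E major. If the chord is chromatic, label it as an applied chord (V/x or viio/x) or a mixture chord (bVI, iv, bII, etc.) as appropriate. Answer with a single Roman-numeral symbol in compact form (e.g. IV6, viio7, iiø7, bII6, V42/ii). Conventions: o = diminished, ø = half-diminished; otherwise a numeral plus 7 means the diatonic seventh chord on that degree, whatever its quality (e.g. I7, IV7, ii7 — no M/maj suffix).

Stacked in thirds the chord is A-C-E: a minor triad on A.
A is the fourth degree of E major. This is the minor subdominant, borrowed from the parallel minor.

iv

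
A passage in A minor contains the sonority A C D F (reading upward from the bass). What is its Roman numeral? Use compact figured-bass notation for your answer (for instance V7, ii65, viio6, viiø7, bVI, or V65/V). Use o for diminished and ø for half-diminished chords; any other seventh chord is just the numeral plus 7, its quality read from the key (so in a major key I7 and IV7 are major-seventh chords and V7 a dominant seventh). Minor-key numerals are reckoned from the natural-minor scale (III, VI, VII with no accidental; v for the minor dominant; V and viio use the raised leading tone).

iv43

Stacked in thirds the chord is D-F-A-C: a minor seventh chord on D.
D is scale degree 4 in A minor, and a minor seventh chord on that degree is written iv7.
With A in the bass the chord is in second inversion, so the figured bass is 43.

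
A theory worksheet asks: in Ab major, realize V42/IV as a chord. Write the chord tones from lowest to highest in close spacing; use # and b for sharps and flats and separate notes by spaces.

V42/IV is a secondary dominant — the dominant seventh of IV. IV in Ab major is Db, so the applied chord's root is Ab, a perfect fifth above.
Building a dominant seventh chord on Ab gives Ab-C-Eb-Gb.
The figured bass 42 indicates third inversion, placing the seventh (Gb) in the bass: Gb-Ab-C-Eb.

Gb Ab C Eb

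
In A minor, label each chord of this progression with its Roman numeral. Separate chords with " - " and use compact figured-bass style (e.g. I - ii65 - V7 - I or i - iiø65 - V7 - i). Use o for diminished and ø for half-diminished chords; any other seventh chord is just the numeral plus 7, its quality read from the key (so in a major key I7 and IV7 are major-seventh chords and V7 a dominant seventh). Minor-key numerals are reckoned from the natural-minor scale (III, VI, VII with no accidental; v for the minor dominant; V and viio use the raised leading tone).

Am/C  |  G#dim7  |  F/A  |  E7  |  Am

i6 - viio7 - VI6 - V7 - i

Am/C: minor triad on A = scale degree 1 → i6.
G#dim7: root G# is the leading tone; fully diminished seventh chord there is viio7.
F/A: root F is the submediant; major triad there is VI6.
E7: dominant seventh chord on E = scale degree 5 → V7.
Am has root A, degree 1 in A minor, so i.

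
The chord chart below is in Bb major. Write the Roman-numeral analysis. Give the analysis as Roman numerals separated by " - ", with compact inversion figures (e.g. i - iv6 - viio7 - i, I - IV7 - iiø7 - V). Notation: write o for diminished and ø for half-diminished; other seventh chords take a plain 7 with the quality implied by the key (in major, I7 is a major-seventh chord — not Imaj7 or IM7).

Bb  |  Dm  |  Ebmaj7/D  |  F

I - iii - IV42 - V

Bb has root Bb, degree 1 in Bb major, so I.
Dm: minor triad on D = scale degree 3 → iii.
Ebmaj7/D: major seventh chord on Eb = scale degree 4 → IV42.
F: major triad on F = scale degree 5 → V.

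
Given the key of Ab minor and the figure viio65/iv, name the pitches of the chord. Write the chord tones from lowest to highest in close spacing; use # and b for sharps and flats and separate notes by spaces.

Eb Gb Bbb C

The slash marks an applied leading-tone chord: viio of iv. In Ab minor, iv is Db, so the leading tone to it is C, a half step below.
Building a fully diminished seventh chord on C gives C-Eb-Gb-Bbb.
With the 65 figure the chord is in first inversion; from the bass Eb upward in close position it reads Eb-Gb-Bbb-C.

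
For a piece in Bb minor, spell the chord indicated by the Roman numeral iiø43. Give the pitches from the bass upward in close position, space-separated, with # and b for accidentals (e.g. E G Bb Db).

In Bb minor, scale degree 2 is C, and the diatonic chord built there is a half-diminished seventh chord.
Stacking thirds from C gives C-Eb-Gb-Bb.
The figured bass 43 indicates second inversion, placing the fifth (Gb) in the bass: Gb-Bb-C-Eb.

Gb Bb C Eb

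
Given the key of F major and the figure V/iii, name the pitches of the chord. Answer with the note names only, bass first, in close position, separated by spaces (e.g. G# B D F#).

E G# B

V/iii is a secondary dominant — the dominant triad of iii. iii in F major is A, so the applied chord's root is E, a perfect fifth above.
Building a major triad on E gives E-G#-B.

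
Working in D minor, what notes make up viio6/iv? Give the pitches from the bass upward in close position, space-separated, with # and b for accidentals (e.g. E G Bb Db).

A C F#

The slash marks an applied leading-tone chord: viio of iv. In D minor, iv is G, so the leading tone to it is F#, a half step below.
Building a diminished triad on F# gives F#-A-C.
The figured bass 6 indicates first inversion, placing the third (A) in the bass: A-C-F#.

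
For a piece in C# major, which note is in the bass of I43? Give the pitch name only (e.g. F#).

I in C# major has root C#; the chord is C#-E#-G#-B#.
The figure 43 means second inversion — the fifth is in the bass.

G#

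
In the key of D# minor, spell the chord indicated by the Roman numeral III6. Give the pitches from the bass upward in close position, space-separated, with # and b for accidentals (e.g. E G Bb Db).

The numeral's case and figure indicate a major triad. In D# minor its root, the mediant, is F#.
That chord is spelled F#-A#-C#.
The figured bass 6 indicates first inversion, placing the third (A#) in the bass: A#-C#-F#.

A# C# F#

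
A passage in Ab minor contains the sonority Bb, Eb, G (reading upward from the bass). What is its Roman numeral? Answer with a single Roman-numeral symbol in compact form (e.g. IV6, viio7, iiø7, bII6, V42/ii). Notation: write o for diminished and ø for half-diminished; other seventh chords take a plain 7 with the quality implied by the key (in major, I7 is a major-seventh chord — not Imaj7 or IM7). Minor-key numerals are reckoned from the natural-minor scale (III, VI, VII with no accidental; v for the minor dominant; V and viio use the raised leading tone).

V64

The pitches Eb-G-Bb form a major triad rooted on Eb.
Eb is scale degree 5 in Ab minor, and a major triad on that degree is written V.
With Bb in the bass the chord is in second inversion, so the figured bass is 64.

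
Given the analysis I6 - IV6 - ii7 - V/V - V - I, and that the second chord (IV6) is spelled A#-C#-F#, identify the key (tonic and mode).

C# major

IV6 is given as A#-C#-F# — a major triad with root F#.
If F# is scale degree 4 and the mode makes that degree carry a major triad, the tonic is C# and the mode is major.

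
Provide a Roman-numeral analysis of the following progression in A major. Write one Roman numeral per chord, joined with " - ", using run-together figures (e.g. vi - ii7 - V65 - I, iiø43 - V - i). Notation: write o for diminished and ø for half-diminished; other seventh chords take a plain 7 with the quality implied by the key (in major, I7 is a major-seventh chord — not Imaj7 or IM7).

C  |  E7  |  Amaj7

C: major triad on C — chromatic; bIII (borrowed from the parallel minor).
E7 has root E, degree 5 in A major, so V7.
Amaj7: major seventh chord on A = scale degree 1 → I7.

bIII - V7 - I7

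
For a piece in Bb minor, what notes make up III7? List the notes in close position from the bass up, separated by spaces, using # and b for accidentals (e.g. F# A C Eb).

The numeral's case and figure indicate a major seventh chord. In Bb minor its root, the third degree, is Db.
That chord is spelled Db-F-Ab-C.

Db F Ab C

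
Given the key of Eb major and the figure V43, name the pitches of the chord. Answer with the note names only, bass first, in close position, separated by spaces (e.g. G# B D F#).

In Eb major, scale degree 5 is Bb, and the diatonic chord built there is a dominant seventh chord.
That chord is spelled Bb-D-F-Ab.
With the 43 figure the chord is in second inversion; from the bass F upward in close position it reads F-Ab-Bb-D.

F Ab Bb D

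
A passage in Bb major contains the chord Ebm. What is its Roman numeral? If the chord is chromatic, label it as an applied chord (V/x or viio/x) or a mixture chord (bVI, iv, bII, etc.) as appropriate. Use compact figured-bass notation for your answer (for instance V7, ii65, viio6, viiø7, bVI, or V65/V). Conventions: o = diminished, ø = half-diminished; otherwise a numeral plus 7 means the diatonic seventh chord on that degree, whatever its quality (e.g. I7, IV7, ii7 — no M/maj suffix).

Stacked in thirds the chord is Eb-Gb-Bb: a minor triad on Eb.
Eb is the fourth degree of Bb major. This is the minor subdominant, borrowed from the parallel minor.

iv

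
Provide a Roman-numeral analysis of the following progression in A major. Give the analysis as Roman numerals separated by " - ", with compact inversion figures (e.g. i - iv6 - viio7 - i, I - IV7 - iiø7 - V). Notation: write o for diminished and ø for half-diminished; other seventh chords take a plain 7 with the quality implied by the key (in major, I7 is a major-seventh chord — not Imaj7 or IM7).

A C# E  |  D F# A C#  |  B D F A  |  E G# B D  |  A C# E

I - IV7 - iiø7 - V7 - I

A-C#-E: major triad on A = scale degree 1 → I.
D-F#-A-C# has root D, degree 4 in A major, so IV7.
B-D-F-A: B with this quality isn't in the key; it's iiø7, borrowed from the parallel minor.
E-G#-B-D has root E, degree 5 in A major, so V7.
A-C#-E has root A, degree 1 in A major, so I.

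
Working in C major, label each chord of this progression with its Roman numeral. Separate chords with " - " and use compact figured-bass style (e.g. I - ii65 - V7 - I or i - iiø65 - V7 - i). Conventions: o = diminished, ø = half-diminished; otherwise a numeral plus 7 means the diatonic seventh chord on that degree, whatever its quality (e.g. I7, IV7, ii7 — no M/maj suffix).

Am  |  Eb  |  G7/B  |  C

vi - bIII - V65 - I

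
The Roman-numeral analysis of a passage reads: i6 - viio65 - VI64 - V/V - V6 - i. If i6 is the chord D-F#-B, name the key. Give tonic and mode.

B minor

The chord Bm/D is a minor triad rooted on B; its label is i6.
If B is scale degree 1 and the mode makes that degree carry a minor triad, the tonic is B and the mode is minor.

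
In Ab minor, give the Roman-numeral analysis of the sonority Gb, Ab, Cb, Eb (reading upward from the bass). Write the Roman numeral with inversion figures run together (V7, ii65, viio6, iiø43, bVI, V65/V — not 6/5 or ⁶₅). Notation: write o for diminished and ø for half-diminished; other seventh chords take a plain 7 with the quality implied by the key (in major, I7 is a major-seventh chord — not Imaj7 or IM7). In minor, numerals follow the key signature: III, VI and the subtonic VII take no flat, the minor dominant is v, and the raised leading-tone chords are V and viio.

Stacked in thirds the chord is Ab-Cb-Eb-Gb: a minor seventh chord on Ab.
In Ab minor, Ab is the tonic; the diatonic minor seventh chord there is i7.
With Gb in the bass the chord is in third inversion, so the figured bass is 42.

i42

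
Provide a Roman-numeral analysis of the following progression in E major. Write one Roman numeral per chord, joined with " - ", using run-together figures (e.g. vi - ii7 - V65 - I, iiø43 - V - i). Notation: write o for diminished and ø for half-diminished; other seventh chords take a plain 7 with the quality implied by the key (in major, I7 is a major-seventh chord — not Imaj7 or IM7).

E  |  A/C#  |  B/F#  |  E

I - IV6 - V64 - I

E: major triad on E = scale degree 1 → I.
A/C#: major triad on A = scale degree 4 → IV6.
B/F# has root B, degree 5 in E major, so V64.
E: major triad on E = scale degree 1 → I.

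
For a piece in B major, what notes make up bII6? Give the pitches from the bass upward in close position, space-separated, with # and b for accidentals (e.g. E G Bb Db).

E G C

Scale degree 2 in B major is C#; lowering it a half step gives C. bII6 is the Neapolitan sixth — a major triad on the lowered second degree, here in its customary first inversion.
So the chord is C-E-G.
With the 6 figure the chord is in first inversion; from the bass E upward in close position it reads E-G-C.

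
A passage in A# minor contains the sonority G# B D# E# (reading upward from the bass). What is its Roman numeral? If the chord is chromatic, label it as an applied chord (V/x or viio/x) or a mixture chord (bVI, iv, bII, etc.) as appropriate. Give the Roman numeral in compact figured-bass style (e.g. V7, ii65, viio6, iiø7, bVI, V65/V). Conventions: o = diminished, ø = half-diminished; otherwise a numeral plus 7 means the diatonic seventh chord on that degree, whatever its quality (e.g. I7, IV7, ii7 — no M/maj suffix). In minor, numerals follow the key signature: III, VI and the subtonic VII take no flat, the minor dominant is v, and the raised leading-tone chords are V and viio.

viiø65/VI

Stacked in thirds the chord is E#-G#-B-D#: a half-diminished seventh chord on E#.
E# sits a half step below F# (VI in A# minor); a diminished chord there is the applied leading-tone chord of VI.
With G# in the bass the chord is in first inversion, so the figured bass is 65.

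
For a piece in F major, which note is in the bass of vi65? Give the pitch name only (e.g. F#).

F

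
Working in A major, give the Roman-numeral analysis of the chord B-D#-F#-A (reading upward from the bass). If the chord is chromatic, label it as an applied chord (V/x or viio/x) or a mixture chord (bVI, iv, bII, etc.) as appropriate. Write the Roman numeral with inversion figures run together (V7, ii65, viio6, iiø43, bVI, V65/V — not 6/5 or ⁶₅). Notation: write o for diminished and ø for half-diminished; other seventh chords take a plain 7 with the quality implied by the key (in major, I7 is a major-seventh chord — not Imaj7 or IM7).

The pitches B-D#-F#-A form a dominant seventh chord rooted on B.
B is not a diatonic chord root with this quality in A major, but it lies a perfect fifth above E (V), so the chord functions as an applied dominant of V.

V7/V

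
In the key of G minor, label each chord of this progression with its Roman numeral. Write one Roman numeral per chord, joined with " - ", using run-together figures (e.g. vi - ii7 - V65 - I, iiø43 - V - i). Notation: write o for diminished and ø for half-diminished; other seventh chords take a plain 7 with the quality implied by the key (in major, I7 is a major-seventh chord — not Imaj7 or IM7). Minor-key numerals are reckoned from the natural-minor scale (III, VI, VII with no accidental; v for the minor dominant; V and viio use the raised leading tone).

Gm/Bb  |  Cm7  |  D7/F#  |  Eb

i6 - iv7 - V65 - VI

Gm/Bb: root G is the tonic; minor triad there is i6.
Cm7 has root C, degree 4 in G minor, so iv7.
D7/F#: root D is the dominant; dominant seventh chord there is V65.
Eb: major triad on Eb = scale degree 6 → VI.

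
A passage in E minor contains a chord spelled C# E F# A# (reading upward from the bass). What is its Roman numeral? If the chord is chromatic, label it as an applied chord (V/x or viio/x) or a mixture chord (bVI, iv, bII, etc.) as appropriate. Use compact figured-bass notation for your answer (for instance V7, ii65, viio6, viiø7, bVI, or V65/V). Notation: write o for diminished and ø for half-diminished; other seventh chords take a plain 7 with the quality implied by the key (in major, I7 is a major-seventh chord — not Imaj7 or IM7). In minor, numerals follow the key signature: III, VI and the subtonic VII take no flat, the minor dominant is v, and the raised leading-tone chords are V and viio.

V43/V

Stacked in thirds the chord is F#-A#-C#-E: a dominant seventh chord on F#.
F# is not a diatonic chord root with this quality in E minor, but it lies a perfect fifth above B (V), so the chord functions as an applied dominant of V.
With C# in the bass the chord is in second inversion, so the figured bass is 43.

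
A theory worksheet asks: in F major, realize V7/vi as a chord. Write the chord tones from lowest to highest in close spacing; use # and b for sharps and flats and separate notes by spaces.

A C# E G

V7/vi is a secondary dominant — the dominant seventh of vi. vi in F major is D, so the applied chord's root is A, a perfect fifth above.
Building a dominant seventh chord on A gives A-C#-E-G.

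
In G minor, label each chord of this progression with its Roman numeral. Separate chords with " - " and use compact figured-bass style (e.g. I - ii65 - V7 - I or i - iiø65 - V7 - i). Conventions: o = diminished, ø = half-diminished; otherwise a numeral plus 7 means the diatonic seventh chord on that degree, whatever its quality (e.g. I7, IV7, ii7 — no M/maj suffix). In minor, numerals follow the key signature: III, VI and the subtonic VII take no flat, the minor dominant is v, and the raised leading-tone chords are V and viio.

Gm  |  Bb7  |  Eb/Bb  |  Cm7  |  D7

i - V7/VI - VI64 - iv7 - V7

Gm has root G, degree 1 in G minor, so i.
Bb7 is the secondary dominant of VI (dominant seventh chord on Bb): V7/VI.
Eb/Bb has root Eb, degree 6 in G minor, so VI64.
Cm7: root C is the subdominant; minor seventh chord there is iv7.
D7: root D is the dominant; dominant seventh chord there is V7.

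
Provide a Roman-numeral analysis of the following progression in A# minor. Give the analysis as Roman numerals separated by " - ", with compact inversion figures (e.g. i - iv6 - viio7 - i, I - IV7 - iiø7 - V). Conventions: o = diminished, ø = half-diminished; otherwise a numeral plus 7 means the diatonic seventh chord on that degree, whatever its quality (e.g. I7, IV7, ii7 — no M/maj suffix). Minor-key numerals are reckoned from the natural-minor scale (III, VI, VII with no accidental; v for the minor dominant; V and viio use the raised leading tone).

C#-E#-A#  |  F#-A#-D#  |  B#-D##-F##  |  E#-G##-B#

i6 - iv6 - V/V - V

C#-E#-A#: root A# is the tonic; minor triad there is i6.
F#-A#-D#: root D# is the subdominant; minor triad there is iv6.
B#-D##-F## is the secondary dominant of V (major triad on B#): V/V.
E#-G##-B#: root E# is the dominant; major triad there is V.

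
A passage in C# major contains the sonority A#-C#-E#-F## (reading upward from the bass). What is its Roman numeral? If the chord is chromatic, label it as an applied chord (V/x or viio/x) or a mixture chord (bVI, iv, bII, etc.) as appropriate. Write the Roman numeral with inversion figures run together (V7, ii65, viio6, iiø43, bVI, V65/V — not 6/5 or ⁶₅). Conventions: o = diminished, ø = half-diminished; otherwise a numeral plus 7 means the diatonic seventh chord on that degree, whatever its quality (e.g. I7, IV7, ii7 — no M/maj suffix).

viiø65/V

Stacked in thirds the chord is F##-A#-C#-E#: a half-diminished seventh chord on F##.
F## sits a half step below G# (V in C# major); a diminished chord there is the applied leading-tone chord of V.
With A# in the bass the chord is in first inversion, so the figured bass is 65.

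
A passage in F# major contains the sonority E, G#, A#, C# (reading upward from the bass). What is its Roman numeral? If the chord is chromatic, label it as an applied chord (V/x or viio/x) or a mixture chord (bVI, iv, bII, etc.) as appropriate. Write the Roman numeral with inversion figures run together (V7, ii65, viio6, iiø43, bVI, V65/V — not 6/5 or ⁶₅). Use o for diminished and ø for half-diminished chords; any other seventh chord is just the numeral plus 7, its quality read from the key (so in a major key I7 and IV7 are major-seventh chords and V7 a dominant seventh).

The pitches A#-C#-E-G# form a half-diminished seventh chord rooted on A#.
A# sits a half step below B (IV in F# major); a diminished chord there is the applied leading-tone chord of IV.
With E in the bass the chord is in second inversion, so the figured bass is 43.

viiø43/IV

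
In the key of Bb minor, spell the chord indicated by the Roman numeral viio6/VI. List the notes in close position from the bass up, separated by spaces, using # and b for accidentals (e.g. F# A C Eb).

Ab Cb F

The slash marks an applied leading-tone chord: viio of VI. In Bb minor, VI is Gb, so the leading tone to it is F, a half step below.
Building a diminished triad on F gives F-Ab-Cb.
With the 6 figure the chord is in first inversion; from the bass Ab upward in close position it reads Ab-Cb-F.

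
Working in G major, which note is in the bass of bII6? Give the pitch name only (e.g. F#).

C

bII in G major has root Ab; the chord is Ab-C-Eb.
The figure 6 means first inversion — the third is in the bass.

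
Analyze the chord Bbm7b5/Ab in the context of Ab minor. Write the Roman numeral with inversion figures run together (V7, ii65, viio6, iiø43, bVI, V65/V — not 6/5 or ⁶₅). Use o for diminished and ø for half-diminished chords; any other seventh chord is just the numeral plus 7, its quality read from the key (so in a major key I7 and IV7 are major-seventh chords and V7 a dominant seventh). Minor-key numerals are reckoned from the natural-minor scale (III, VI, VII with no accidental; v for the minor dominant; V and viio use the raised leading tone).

iiø42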